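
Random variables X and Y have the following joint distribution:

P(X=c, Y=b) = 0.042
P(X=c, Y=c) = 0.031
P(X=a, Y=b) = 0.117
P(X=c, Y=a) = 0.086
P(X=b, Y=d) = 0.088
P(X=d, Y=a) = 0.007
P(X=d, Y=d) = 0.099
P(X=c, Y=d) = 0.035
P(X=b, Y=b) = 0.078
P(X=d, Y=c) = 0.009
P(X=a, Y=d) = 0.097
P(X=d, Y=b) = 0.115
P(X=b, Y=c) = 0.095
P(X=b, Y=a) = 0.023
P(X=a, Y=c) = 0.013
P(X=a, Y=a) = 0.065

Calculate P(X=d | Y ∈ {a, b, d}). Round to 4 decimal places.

0.2594

P(Y=a) = 0.065 + 0.023 + 0.086 + 0.007 = 0.181.
P(Y=b) = 0.117 + 0.078 + 0.042 + 0.115 = 0.352.
P(Y=d) = 0.097 + 0.088 + 0.035 + 0.099 = 0.319.
P(Y ∈ {a, b, d}) = 0.181 + 0.352 + 0.319 = 0.852; P(X=d, Y ∈ {a, b, d}) = 0.007 + 0.115 + 0.099 = 0.221.
P(X=d | Y ∈ {a, b, d}) = 0.221/0.852 = 0.2594.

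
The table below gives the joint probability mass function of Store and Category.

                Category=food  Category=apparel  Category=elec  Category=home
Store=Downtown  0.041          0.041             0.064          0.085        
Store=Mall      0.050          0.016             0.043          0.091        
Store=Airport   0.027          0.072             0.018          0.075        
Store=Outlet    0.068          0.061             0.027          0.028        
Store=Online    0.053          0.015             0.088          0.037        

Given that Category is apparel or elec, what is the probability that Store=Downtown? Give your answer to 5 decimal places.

P(Category=apparel) = 0.041 + 0.016 + 0.072 + 0.061 + 0.015 = 0.205.
P(Category=elec) = 0.064 + 0.043 + 0.018 + 0.027 + 0.088 = 0.240.
P(Category ∈ {apparel, elec}) = 0.205 + 0.240 = 0.445; P(Store=Downtown, Category ∈ {apparel, elec}) = 0.041 + 0.064 = 0.105.
P(Store=Downtown | Category ∈ {apparel, elec}) = 0.105/0.445 = 0.23596.

0.23596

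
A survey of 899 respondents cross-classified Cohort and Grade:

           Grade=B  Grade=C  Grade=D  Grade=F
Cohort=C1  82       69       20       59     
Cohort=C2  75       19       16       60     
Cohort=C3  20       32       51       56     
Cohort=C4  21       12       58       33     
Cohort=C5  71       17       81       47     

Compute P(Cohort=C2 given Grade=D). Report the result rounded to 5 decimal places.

0.07080

Total with Grade=D: 20 + 16 + 51 + 58 + 81 = 226.
P(Cohort=C2 | Grade=D) = 16/226 = 0.07080.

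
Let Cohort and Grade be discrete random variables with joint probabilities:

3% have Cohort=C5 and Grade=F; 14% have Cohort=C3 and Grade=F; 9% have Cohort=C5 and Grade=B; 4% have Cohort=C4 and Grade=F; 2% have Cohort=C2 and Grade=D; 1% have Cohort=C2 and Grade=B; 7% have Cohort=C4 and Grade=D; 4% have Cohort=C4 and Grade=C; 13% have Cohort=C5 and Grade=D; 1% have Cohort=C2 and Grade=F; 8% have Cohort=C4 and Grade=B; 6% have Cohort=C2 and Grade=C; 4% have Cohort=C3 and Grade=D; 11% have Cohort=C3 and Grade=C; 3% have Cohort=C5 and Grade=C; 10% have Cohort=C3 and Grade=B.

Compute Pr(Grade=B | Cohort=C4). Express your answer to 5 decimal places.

P(Cohort=C4) = 0.08 + 0.04 + 0.07 + 0.04 = 0.23.
P(Grade=B | Cohort=C4) = 0.08/0.23 = 0.34783.

0.34783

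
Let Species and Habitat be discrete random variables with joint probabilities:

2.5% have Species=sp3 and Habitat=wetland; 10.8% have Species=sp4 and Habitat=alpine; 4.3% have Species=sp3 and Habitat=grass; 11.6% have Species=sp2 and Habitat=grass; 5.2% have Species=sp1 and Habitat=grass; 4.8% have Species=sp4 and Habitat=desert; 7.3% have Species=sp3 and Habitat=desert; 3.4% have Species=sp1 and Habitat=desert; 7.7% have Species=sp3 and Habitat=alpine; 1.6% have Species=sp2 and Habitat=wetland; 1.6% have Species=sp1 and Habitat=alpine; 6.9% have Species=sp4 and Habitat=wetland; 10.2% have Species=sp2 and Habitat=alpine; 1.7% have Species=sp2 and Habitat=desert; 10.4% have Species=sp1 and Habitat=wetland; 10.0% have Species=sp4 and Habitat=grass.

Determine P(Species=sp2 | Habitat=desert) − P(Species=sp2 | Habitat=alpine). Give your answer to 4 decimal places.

P(Habitat=desert) = 0.034 + 0.017 + 0.073 + 0.048 = 0.172; P(Species=sp2 | Habitat=desert) = 0.017/0.172 = 0.09884.
P(Habitat=alpine) = 0.016 + 0.102 + 0.077 + 0.108 = 0.303; P(Species=sp2 | Habitat=alpine) = 0.102/0.303 = 0.33663.
Difference = -0.2378.

-0.2378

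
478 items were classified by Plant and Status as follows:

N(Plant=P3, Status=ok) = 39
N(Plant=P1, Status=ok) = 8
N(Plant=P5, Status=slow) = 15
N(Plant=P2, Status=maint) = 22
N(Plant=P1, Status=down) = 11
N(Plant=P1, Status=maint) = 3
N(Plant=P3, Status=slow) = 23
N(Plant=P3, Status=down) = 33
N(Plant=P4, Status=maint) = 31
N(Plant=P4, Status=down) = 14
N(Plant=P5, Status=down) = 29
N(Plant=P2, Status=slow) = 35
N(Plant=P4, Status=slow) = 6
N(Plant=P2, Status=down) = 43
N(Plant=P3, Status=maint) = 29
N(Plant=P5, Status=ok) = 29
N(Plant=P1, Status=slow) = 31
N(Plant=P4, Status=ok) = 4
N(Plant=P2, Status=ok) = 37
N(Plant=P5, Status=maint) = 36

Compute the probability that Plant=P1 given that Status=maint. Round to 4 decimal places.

Total with Status=maint: 3 + 22 + 29 + 31 + 36 = 121.
P(Plant=P1 | Status=maint) = 3/121 = 0.0248.

0.0248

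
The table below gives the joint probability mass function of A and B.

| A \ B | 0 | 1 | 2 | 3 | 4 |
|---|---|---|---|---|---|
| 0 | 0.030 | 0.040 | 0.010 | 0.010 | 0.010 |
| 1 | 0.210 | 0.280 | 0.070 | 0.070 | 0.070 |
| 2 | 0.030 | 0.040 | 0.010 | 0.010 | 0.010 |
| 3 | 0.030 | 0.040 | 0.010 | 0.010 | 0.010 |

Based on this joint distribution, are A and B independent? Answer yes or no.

yes

Every cell satisfies P(A,B) = P(A)·P(B). For instance P(A=0) = 0.100, P(B=1) = 0.400, and 0.100×0.400 = 0.040 matches the joint entry. So A and B are independent.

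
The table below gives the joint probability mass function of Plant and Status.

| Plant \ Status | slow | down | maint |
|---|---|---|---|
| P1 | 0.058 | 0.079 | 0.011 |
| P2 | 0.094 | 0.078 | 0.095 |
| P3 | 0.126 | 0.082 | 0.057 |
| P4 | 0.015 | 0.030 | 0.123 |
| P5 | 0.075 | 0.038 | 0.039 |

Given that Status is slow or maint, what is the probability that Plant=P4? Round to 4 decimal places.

0.1991

P(Status=slow) = 0.058 + 0.094 + 0.126 + 0.015 + 0.075 = 0.368.
P(Status=maint) = 0.011 + 0.095 + 0.057 + 0.123 + 0.039 = 0.325.
P(Status ∈ {slow, maint}) = 0.368 + 0.325 = 0.693; P(Plant=P4, Status ∈ {slow, maint}) = 0.015 + 0.123 = 0.138.
P(Plant=P4 | Status ∈ {slow, maint}) = 0.138/0.693 = 0.1991.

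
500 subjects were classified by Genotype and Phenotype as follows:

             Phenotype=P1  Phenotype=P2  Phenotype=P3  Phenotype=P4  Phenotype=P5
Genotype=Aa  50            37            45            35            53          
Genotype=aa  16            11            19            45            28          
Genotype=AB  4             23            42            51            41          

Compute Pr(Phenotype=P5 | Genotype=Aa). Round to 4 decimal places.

0.2409

Total with Genotype=Aa: 50 + 37 + 45 + 35 + 53 = 220.
P(Phenotype=P5 | Genotype=Aa) = 53/220 = 0.2409.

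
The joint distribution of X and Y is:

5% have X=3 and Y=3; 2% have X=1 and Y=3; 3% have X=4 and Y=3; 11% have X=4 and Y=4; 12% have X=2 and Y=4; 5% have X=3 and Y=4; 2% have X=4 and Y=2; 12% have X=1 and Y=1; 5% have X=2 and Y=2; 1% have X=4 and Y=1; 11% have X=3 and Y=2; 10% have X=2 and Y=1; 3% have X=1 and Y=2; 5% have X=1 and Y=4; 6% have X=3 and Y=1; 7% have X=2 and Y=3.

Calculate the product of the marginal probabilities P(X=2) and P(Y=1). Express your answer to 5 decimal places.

P(X=2) = 0.10 + 0.05 + 0.07 + 0.12 = 0.34.
P(Y=1) = 0.12 + 0.10 + 0.06 + 0.01 = 0.29.
Product: 0.34 × 0.29 = 0.09860.

0.09860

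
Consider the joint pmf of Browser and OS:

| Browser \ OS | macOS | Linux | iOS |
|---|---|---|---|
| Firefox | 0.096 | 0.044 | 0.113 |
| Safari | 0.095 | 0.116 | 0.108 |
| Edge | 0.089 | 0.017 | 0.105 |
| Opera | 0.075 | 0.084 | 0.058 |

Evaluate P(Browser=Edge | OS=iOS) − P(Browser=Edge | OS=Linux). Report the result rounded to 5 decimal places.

0.20830

P(OS=iOS) = 0.113 + 0.108 + 0.105 + 0.058 = 0.384; P(Browser=Edge | OS=iOS) = 0.105/0.384 = 0.273438.
P(OS=Linux) = 0.044 + 0.116 + 0.017 + 0.084 = 0.261; P(Browser=Edge | OS=Linux) = 0.017/0.261 = 0.065134.
Difference = 0.20830.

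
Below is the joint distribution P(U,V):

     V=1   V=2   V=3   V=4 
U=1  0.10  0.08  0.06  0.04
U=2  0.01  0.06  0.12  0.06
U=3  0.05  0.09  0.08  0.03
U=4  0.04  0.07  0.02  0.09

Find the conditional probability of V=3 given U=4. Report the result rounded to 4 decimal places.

0.0909

P(U=4) = 0.04 + 0.07 + 0.02 + 0.09 = 0.22.
P(V=3 | U=4) = 0.02/0.22 = 0.0909.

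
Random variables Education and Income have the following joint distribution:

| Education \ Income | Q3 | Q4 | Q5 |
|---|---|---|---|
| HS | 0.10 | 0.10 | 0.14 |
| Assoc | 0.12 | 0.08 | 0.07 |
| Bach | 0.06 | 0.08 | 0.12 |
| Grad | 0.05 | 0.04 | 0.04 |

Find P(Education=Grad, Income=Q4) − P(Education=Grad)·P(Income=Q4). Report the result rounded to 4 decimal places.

P(Education=Grad) = 0.05 + 0.04 + 0.04 = 0.13.
P(Income=Q4) = 0.10 + 0.08 + 0.08 + 0.04 = 0.30.
P(Education=Grad, Income=Q4) − P(Education=Grad)P(Income=Q4) = 0.04 − 0.13×0.30 = 0.0010.

0.0010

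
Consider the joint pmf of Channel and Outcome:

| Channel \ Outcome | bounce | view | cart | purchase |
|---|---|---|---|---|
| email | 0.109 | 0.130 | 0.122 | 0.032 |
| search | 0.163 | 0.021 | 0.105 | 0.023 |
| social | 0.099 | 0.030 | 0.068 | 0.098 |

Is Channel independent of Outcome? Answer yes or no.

no

P(Channel=email) = 0.393 and P(Outcome=view) = 0.181, so their product is 0.07113, but P(Channel=email, Outcome=view) = 0.130. Since these differ, Channel and Outcome are not independent.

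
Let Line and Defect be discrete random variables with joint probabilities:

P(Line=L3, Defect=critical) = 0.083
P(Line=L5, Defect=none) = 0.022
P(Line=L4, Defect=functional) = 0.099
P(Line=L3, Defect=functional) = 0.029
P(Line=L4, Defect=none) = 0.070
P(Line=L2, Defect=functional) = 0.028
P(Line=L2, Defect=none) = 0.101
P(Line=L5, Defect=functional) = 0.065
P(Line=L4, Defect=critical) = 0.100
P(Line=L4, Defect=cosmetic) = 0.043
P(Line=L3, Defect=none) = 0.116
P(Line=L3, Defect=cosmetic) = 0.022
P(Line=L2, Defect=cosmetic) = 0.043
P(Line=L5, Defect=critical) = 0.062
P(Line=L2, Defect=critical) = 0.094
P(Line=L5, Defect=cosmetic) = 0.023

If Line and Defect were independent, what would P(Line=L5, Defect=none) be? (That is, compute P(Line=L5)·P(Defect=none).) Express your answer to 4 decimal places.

0.0531

P(Line=L5) = 0.022 + 0.023 + 0.065 + 0.062 = 0.172.
P(Defect=none) = 0.101 + 0.116 + 0.070 + 0.022 = 0.309.
Product: 0.172 × 0.309 = 0.0531.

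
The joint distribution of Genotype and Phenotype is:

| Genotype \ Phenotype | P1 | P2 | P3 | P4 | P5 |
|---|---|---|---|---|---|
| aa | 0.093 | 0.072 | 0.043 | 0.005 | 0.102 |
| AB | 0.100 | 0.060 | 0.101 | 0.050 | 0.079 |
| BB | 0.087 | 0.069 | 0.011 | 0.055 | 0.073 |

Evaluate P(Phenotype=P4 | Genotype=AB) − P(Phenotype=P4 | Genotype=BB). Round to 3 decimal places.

-0.058

P(Genotype=AB) = 0.100 + 0.060 + 0.101 + 0.050 + 0.079 = 0.390; P(Phenotype=P4 | Genotype=AB) = 0.050/0.390 = 0.1282.
P(Genotype=BB) = 0.087 + 0.069 + 0.011 + 0.055 + 0.073 = 0.295; P(Phenotype=P4 | Genotype=BB) = 0.055/0.295 = 0.1864.
Difference = -0.058.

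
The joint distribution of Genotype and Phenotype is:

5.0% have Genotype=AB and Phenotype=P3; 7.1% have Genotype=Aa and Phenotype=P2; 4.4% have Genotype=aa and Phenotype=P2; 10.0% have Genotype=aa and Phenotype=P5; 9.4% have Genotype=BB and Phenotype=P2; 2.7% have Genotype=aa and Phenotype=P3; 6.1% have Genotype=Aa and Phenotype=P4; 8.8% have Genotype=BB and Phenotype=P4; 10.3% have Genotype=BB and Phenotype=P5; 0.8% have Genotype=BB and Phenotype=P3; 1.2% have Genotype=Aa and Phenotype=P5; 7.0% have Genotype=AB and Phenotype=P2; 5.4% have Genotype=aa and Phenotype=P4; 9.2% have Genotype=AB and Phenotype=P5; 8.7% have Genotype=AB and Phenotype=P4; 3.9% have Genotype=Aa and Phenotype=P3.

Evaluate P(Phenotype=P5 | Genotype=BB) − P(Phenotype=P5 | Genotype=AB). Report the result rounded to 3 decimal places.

0.044

P(Genotype=BB) = 0.094 + 0.008 + 0.088 + 0.103 = 0.293; P(Phenotype=P5 | Genotype=BB) = 0.103/0.293 = 0.3515.
P(Genotype=AB) = 0.070 + 0.050 + 0.087 + 0.092 = 0.299; P(Phenotype=P5 | Genotype=AB) = 0.092/0.299 = 0.3077.
Difference = 0.044.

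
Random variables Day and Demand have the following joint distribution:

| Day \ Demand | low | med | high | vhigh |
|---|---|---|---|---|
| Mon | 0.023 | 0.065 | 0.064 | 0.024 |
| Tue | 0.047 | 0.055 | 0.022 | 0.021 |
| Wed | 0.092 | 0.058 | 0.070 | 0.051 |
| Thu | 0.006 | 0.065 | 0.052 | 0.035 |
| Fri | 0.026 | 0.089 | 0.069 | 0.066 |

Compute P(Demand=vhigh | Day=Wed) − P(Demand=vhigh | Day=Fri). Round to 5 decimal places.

-0.07581

P(Day=Wed) = 0.092 + 0.058 + 0.070 + 0.051 = 0.271; P(Demand=vhigh | Day=Wed) = 0.051/0.271 = 0.188192.
P(Day=Fri) = 0.026 + 0.089 + 0.069 + 0.066 = 0.250; P(Demand=vhigh | Day=Fri) = 0.066/0.250 = 0.264000.
Difference = -0.07581.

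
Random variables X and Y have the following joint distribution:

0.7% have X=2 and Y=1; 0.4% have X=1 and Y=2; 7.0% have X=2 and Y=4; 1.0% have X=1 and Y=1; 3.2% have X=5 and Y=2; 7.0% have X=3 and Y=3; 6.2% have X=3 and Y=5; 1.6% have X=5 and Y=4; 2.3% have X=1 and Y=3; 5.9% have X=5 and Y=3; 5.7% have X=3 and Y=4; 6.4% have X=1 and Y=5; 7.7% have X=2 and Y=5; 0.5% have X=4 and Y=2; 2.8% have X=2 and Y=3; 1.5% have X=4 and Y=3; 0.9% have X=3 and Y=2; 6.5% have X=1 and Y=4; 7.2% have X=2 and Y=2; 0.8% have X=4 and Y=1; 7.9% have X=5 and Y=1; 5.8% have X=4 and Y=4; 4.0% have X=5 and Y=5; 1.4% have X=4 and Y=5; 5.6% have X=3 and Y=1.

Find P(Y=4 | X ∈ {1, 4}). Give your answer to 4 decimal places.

0.4624

P(X=1) = 0.010 + 0.004 + 0.023 + 0.065 + 0.064 = 0.166.
P(X=4) = 0.008 + 0.005 + 0.015 + 0.058 + 0.014 = 0.100.
P(X ∈ {1, 4}) = 0.166 + 0.100 = 0.266; P(Y=4, X ∈ {1, 4}) = 0.065 + 0.058 = 0.123.
P(Y=4 | X ∈ {1, 4}) = 0.123/0.266 = 0.4624.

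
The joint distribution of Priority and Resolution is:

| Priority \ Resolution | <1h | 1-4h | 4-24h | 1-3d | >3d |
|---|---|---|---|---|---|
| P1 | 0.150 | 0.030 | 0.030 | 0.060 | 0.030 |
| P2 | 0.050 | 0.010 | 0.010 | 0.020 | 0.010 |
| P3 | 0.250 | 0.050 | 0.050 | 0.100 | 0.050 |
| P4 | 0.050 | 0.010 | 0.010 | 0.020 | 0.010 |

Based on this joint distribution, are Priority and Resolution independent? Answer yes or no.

yes

Every cell satisfies P(Priority,Resolution) = P(Priority)·P(Resolution). For instance P(Priority=P3) = 0.500, P(Resolution=1-3d) = 0.200, and 0.500×0.200 = 0.100 matches the joint entry. So Priority and Resolution are independent.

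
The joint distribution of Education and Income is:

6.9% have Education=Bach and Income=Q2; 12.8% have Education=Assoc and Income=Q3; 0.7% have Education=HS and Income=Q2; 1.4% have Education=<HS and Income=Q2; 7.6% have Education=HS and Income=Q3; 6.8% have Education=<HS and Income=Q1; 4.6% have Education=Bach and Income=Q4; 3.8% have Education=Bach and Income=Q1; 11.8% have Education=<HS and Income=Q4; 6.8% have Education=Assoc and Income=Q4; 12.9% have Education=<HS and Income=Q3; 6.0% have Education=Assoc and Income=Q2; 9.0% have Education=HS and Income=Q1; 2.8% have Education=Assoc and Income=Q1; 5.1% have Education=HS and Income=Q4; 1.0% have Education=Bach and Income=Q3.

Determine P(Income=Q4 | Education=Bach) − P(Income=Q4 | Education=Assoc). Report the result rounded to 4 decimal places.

P(Education=Bach) = 0.038 + 0.069 + 0.010 + 0.046 = 0.163; P(Income=Q4 | Education=Bach) = 0.046/0.163 = 0.28221.
P(Education=Assoc) = 0.028 + 0.060 + 0.128 + 0.068 = 0.284; P(Income=Q4 | Education=Assoc) = 0.068/0.284 = 0.23944.
Difference = 0.0428.

0.0428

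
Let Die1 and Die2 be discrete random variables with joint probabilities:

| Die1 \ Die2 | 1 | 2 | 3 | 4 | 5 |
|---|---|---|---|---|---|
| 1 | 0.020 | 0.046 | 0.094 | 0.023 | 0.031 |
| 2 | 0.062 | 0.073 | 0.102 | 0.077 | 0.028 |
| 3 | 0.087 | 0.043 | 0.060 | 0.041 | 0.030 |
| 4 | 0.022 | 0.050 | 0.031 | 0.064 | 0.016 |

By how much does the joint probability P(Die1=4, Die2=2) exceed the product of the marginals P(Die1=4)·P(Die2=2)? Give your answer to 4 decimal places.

P(Die1=4) = 0.022 + 0.050 + 0.031 + 0.064 + 0.016 = 0.183.
P(Die2=2) = 0.046 + 0.073 + 0.043 + 0.050 = 0.212.
P(Die1=4, Die2=2) − P(Die1=4)P(Die2=2) = 0.050 − 0.183×0.212 = 0.0112.

0.0112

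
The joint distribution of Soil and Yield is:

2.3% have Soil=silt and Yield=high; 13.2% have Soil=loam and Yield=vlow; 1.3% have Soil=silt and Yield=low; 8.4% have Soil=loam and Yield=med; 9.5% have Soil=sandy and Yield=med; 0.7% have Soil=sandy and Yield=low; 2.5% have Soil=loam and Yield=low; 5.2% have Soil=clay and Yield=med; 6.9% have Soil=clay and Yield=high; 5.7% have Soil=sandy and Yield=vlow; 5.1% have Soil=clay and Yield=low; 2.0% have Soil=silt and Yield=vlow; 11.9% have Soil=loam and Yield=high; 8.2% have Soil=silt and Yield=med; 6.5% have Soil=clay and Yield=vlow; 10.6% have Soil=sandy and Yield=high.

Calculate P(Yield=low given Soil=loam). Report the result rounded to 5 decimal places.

P(Soil=loam) = 0.132 + 0.025 + 0.084 + 0.119 = 0.360.
P(Yield=low | Soil=loam) = 0.025/0.360 = 0.06944.

0.06944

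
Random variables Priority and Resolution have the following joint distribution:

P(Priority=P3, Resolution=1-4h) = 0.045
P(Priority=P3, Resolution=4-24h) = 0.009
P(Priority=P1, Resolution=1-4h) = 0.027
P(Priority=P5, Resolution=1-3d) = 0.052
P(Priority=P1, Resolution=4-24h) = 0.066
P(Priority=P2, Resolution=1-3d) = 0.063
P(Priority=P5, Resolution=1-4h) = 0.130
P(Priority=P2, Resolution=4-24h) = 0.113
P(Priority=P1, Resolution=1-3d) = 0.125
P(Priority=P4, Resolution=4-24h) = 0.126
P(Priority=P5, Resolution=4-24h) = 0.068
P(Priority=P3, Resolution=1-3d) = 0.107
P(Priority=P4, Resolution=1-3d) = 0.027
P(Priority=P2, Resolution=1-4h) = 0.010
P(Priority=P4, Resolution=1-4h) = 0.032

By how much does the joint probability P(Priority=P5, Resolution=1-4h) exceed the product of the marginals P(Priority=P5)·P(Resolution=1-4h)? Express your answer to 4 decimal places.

0.0690

P(Priority=P5) = 0.130 + 0.068 + 0.052 = 0.250.
P(Resolution=1-4h) = 0.027 + 0.010 + 0.045 + 0.032 + 0.130 = 0.244.
P(Priority=P5, Resolution=1-4h) − P(Priority=P5)P(Resolution=1-4h) = 0.130 − 0.250×0.244 = 0.0690.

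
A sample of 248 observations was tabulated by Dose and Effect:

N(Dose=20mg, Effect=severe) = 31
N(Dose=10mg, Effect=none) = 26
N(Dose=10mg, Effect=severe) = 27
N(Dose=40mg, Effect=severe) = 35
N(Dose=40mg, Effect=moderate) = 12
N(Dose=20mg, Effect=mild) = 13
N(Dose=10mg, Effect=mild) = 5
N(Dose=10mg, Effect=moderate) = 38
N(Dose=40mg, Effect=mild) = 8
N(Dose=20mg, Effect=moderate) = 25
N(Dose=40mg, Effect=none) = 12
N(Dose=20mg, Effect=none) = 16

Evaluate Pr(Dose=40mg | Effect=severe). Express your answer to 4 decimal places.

Total with Effect=severe: 27 + 31 + 35 = 93.
P(Dose=40mg | Effect=severe) = 35/93 = 0.3763.

0.3763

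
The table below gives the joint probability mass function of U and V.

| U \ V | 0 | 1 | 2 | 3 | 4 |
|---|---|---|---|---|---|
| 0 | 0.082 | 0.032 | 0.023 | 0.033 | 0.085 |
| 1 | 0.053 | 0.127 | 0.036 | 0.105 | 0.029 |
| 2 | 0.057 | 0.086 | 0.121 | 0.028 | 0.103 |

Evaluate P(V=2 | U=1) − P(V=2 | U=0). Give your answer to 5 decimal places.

0.01266

P(U=1) = 0.053 + 0.127 + 0.036 + 0.105 + 0.029 = 0.350; P(V=2 | U=1) = 0.036/0.350 = 0.102857.
P(U=0) = 0.082 + 0.032 + 0.023 + 0.033 + 0.085 = 0.255; P(V=2 | U=0) = 0.023/0.255 = 0.090196.
Difference = 0.01266.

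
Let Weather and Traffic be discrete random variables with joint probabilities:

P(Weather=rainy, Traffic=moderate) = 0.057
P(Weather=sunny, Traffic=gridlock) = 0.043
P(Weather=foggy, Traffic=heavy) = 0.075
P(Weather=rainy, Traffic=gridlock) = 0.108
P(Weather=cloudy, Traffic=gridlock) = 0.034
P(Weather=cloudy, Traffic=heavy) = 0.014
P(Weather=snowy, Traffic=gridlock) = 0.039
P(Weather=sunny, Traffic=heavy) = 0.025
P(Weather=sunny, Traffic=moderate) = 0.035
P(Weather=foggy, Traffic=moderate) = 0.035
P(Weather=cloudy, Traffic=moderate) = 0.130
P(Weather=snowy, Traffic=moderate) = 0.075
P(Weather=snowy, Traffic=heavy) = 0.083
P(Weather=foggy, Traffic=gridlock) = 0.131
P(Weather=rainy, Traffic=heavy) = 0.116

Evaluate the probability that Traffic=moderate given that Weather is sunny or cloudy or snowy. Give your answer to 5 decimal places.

0.50209

P(Weather=sunny) = 0.035 + 0.025 + 0.043 = 0.103.
P(Weather=cloudy) = 0.130 + 0.014 + 0.034 = 0.178.
P(Weather=snowy) = 0.075 + 0.083 + 0.039 = 0.197.
P(Weather ∈ {sunny, cloudy, snowy}) = 0.103 + 0.178 + 0.197 = 0.478; P(Traffic=moderate, Weather ∈ {sunny, cloudy, snowy}) = 0.035 + 0.130 + 0.075 = 0.240.
P(Traffic=moderate | Weather ∈ {sunny, cloudy, snowy}) = 0.240/0.478 = 0.50209.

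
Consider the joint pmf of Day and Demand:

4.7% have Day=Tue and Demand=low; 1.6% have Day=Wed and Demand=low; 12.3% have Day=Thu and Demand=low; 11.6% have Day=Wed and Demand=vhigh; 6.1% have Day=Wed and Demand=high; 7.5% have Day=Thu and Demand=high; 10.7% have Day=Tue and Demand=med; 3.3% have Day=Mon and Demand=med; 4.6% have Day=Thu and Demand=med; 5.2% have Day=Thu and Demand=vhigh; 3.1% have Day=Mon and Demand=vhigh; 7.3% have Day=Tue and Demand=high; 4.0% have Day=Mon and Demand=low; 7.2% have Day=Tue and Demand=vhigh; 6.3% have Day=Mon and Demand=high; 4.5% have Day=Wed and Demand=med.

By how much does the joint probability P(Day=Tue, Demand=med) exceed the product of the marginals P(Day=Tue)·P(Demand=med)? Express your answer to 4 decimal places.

0.0379

P(Day=Tue) = 0.047 + 0.107 + 0.073 + 0.072 = 0.299.
P(Demand=med) = 0.033 + 0.107 + 0.045 + 0.046 = 0.231.
P(Day=Tue, Demand=med) − P(Day=Tue)P(Demand=med) = 0.107 − 0.299×0.231 = 0.0379.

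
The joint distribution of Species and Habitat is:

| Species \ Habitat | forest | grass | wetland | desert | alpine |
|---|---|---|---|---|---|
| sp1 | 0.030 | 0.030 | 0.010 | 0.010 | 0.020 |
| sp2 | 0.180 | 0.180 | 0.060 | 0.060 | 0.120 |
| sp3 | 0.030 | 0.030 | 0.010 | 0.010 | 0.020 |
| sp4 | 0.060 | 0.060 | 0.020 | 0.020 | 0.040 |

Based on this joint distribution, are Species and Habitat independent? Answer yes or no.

Every cell satisfies P(Species,Habitat) = P(Species)·P(Habitat). For instance P(Species=sp4) = 0.200, P(Habitat=desert) = 0.100, and 0.200×0.100 = 0.020 matches the joint entry. So Species and Habitat are independent.

yes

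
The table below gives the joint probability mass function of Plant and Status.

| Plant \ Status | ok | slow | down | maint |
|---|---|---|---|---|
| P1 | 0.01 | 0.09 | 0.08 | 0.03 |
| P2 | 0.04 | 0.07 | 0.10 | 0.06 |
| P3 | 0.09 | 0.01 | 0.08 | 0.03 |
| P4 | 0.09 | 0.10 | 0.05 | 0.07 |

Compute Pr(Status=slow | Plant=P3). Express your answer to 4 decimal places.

P(Plant=P3) = 0.09 + 0.01 + 0.08 + 0.03 = 0.21.
P(Status=slow | Plant=P3) = 0.01/0.21 = 0.0476.

0.0476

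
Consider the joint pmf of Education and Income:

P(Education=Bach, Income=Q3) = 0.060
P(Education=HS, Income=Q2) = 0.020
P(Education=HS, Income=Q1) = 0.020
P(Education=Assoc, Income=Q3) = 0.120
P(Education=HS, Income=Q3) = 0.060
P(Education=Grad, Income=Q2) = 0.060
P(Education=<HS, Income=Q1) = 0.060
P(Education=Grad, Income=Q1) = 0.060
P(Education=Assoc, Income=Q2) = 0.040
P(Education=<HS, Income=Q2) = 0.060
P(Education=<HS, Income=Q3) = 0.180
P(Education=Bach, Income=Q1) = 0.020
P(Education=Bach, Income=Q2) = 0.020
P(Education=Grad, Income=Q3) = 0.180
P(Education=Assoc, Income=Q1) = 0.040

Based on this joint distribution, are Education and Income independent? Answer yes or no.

yes

Every cell satisfies P(Education,Income) = P(Education)·P(Income). For instance P(Education=Assoc) = 0.200, P(Income=Q1) = 0.200, and 0.200×0.200 = 0.040 matches the joint entry. So Education and Income are independent.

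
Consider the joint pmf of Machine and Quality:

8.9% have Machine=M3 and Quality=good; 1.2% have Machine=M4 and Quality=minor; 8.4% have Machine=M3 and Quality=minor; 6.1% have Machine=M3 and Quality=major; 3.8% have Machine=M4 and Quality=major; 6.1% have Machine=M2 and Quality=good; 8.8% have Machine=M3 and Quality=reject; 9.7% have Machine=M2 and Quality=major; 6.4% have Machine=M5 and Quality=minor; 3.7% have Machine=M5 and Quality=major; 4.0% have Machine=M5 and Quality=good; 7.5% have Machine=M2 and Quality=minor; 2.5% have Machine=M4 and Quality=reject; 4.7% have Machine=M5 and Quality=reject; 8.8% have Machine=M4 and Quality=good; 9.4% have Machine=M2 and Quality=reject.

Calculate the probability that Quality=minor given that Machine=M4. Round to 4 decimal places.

0.0736

P(Machine=M4) = 0.088 + 0.012 + 0.038 + 0.025 = 0.163.
P(Quality=minor | Machine=M4) = 0.012/0.163 = 0.0736.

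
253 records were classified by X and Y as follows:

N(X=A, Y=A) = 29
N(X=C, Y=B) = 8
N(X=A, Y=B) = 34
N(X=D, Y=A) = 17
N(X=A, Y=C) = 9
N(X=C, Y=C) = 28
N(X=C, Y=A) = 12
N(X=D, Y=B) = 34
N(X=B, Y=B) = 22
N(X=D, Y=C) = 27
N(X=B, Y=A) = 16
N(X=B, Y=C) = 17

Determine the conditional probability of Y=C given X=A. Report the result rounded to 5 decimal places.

Total with X=A: 29 + 34 + 9 = 72.
P(Y=C | X=A) = 9/72 = 0.12500.

0.12500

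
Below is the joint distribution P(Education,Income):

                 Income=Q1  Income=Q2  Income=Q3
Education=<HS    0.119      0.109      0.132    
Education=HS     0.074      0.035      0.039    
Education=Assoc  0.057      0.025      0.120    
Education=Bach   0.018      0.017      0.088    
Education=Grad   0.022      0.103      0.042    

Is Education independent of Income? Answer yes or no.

P(Education=Grad) = 0.167 and P(Income=Q2) = 0.289, so their product is 0.04826, but P(Education=Grad, Income=Q2) = 0.103. Since these differ, Education and Income are not independent.

no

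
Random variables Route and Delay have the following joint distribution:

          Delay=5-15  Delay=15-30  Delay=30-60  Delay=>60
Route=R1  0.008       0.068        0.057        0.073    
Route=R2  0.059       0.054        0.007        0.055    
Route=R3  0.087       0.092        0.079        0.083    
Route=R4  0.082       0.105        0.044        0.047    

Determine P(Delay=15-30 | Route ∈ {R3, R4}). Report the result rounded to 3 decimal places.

0.318

P(Route=R3) = 0.087 + 0.092 + 0.079 + 0.083 = 0.341.
P(Route=R4) = 0.082 + 0.105 + 0.044 + 0.047 = 0.278.
P(Route ∈ {R3, R4}) = 0.341 + 0.278 = 0.619; P(Delay=15-30, Route ∈ {R3, R4}) = 0.092 + 0.105 = 0.197.
P(Delay=15-30 | Route ∈ {R3, R4}) = 0.197/0.619 = 0.318.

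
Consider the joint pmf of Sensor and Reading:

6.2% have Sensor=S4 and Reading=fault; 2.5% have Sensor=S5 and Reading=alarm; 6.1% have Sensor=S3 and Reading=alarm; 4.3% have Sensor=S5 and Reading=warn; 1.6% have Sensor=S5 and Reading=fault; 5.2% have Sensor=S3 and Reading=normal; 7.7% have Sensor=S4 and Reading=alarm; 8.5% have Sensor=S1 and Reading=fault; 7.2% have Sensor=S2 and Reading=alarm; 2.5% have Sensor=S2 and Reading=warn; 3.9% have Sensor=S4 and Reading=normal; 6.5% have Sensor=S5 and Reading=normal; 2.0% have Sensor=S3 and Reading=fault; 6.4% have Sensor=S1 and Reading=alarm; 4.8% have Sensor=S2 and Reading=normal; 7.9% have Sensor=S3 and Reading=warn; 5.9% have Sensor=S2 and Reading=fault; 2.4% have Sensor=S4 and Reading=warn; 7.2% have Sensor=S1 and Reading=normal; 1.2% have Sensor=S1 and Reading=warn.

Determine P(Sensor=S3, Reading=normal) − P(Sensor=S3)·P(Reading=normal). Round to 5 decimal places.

P(Sensor=S3) = 0.052 + 0.079 + 0.061 + 0.020 = 0.212.
P(Reading=normal) = 0.072 + 0.048 + 0.052 + 0.039 + 0.065 = 0.276.
P(Sensor=S3, Reading=normal) − P(Sensor=S3)P(Reading=normal) = 0.052 − 0.212×0.276 = -0.00651.

-0.00651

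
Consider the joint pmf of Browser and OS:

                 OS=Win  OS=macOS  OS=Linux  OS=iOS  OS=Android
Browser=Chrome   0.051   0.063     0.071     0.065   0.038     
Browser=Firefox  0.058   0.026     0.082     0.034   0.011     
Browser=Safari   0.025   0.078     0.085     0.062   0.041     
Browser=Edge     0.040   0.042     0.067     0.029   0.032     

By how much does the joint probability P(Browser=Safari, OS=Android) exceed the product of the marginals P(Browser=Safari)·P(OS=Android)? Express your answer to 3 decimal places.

P(Browser=Safari) = 0.025 + 0.078 + 0.085 + 0.062 + 0.041 = 0.291.
P(OS=Android) = 0.038 + 0.011 + 0.041 + 0.032 = 0.122.
P(Browser=Safari, OS=Android) − P(Browser=Safari)P(OS=Android) = 0.041 − 0.291×0.122 = 0.005.

0.005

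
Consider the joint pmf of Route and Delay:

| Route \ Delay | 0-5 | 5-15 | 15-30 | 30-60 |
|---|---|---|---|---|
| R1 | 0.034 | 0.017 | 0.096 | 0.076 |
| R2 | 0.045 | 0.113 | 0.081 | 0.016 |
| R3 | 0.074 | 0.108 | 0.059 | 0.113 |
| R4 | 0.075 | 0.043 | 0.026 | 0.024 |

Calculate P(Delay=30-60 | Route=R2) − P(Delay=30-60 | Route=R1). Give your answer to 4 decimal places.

P(Route=R2) = 0.045 + 0.113 + 0.081 + 0.016 = 0.255; P(Delay=30-60 | Route=R2) = 0.016/0.255 = 0.06275.
P(Route=R1) = 0.034 + 0.017 + 0.096 + 0.076 = 0.223; P(Delay=30-60 | Route=R1) = 0.076/0.223 = 0.34081.
Difference = -0.2781.

-0.2781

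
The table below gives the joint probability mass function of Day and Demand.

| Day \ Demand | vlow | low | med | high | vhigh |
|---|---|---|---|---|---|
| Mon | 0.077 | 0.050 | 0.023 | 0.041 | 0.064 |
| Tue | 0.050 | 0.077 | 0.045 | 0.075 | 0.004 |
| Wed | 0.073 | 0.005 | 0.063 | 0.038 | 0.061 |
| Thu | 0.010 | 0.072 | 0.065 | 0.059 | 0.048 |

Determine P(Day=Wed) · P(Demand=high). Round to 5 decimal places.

0.05112

P(Day=Wed) = 0.073 + 0.005 + 0.063 + 0.038 + 0.061 = 0.240.
P(Demand=high) = 0.041 + 0.075 + 0.038 + 0.059 = 0.213.
Product: 0.240 × 0.213 = 0.05112.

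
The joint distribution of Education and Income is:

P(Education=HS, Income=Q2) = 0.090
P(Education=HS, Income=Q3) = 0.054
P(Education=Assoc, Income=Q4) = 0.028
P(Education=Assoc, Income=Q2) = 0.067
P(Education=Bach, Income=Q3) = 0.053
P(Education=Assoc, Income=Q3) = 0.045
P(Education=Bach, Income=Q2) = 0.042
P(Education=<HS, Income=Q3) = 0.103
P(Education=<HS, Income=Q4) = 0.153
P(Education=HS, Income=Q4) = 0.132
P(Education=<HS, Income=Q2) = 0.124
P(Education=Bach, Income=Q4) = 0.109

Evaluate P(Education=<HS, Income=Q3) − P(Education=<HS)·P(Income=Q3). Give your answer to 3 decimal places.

0.006

P(Education=<HS) = 0.124 + 0.103 + 0.153 = 0.380.
P(Income=Q3) = 0.103 + 0.054 + 0.045 + 0.053 = 0.255.
P(Education=<HS, Income=Q3) − P(Education=<HS)P(Income=Q3) = 0.103 − 0.380×0.255 = 0.006.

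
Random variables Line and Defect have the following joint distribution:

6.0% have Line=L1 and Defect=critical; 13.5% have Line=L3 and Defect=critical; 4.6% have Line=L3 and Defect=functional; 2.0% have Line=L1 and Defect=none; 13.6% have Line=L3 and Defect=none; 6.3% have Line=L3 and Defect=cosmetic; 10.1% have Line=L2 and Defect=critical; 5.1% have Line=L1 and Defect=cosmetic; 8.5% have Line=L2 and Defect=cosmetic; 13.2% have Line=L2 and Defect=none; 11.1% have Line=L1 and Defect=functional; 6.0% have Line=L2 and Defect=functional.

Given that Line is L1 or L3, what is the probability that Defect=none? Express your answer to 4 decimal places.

0.2508

P(Line=L1) = 0.020 + 0.051 + 0.111 + 0.060 = 0.242.
P(Line=L3) = 0.136 + 0.063 + 0.046 + 0.135 = 0.380.
P(Line ∈ {L1, L3}) = 0.242 + 0.380 = 0.622; P(Defect=none, Line ∈ {L1, L3}) = 0.020 + 0.136 = 0.156.
P(Defect=none | Line ∈ {L1, L3}) = 0.156/0.622 = 0.2508.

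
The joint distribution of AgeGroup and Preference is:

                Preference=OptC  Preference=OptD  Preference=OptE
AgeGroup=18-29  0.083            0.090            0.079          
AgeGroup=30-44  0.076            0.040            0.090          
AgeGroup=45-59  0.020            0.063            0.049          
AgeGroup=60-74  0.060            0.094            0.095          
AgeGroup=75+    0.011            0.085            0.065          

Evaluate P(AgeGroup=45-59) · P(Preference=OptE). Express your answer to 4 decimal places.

P(AgeGroup=45-59) = 0.020 + 0.063 + 0.049 = 0.132.
P(Preference=OptE) = 0.079 + 0.090 + 0.049 + 0.095 + 0.065 = 0.378.
Product: 0.132 × 0.378 = 0.0499.

0.0499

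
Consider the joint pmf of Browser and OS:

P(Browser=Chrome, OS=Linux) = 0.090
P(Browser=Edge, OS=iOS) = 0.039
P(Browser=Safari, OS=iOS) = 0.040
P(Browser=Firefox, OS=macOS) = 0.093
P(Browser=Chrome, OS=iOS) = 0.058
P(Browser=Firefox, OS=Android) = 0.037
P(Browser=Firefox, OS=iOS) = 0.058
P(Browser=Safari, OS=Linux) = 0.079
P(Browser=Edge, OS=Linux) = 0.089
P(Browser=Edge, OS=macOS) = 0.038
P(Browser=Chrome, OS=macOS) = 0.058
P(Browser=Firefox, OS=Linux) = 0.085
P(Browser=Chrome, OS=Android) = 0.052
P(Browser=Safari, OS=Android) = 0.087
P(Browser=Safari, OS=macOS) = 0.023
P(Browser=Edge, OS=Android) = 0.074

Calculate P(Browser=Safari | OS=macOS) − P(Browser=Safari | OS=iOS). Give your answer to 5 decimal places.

-0.09664

P(OS=macOS) = 0.058 + 0.093 + 0.023 + 0.038 = 0.212; P(Browser=Safari | OS=macOS) = 0.023/0.212 = 0.108491.
P(OS=iOS) = 0.058 + 0.058 + 0.040 + 0.039 = 0.195; P(Browser=Safari | OS=iOS) = 0.040/0.195 = 0.205128.
Difference = -0.09664.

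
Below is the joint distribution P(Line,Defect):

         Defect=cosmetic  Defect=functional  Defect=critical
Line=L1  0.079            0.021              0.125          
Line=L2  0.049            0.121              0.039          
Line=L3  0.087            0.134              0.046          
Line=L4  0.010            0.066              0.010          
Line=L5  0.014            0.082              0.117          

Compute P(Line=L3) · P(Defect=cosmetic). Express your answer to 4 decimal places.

P(Line=L3) = 0.087 + 0.134 + 0.046 = 0.267.
P(Defect=cosmetic) = 0.079 + 0.049 + 0.087 + 0.010 + 0.014 = 0.239.
Product: 0.267 × 0.239 = 0.0638.

0.0638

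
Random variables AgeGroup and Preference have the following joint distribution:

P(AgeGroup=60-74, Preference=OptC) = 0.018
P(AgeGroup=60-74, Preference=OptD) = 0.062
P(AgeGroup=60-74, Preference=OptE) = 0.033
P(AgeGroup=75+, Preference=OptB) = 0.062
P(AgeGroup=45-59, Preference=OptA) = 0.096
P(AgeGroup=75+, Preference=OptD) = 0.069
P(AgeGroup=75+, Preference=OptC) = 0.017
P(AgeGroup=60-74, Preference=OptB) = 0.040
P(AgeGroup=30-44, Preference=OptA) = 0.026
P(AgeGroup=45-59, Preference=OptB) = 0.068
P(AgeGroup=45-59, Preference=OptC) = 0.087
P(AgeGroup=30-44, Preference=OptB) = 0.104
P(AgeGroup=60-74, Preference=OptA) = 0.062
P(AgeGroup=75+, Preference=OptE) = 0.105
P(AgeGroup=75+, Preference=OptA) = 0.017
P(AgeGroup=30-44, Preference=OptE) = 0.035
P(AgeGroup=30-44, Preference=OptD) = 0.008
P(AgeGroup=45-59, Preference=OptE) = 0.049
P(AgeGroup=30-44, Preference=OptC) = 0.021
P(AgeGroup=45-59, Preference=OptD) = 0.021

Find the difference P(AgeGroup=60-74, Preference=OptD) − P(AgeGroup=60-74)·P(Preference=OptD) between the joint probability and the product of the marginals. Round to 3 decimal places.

P(AgeGroup=60-74) = 0.062 + 0.040 + 0.018 + 0.062 + 0.033 = 0.215.
P(Preference=OptD) = 0.008 + 0.021 + 0.062 + 0.069 = 0.160.
P(AgeGroup=60-74, Preference=OptD) − P(AgeGroup=60-74)P(Preference=OptD) = 0.062 − 0.215×0.160 = 0.028.

0.028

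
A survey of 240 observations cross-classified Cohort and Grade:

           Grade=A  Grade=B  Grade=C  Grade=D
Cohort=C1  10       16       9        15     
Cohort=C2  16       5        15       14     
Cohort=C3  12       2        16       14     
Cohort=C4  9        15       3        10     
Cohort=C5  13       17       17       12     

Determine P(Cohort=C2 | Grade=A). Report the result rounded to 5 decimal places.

Total with Grade=A: 10 + 16 + 12 + 9 + 13 = 60.
P(Cohort=C2 | Grade=A) = 16/60 = 0.26667.

0.26667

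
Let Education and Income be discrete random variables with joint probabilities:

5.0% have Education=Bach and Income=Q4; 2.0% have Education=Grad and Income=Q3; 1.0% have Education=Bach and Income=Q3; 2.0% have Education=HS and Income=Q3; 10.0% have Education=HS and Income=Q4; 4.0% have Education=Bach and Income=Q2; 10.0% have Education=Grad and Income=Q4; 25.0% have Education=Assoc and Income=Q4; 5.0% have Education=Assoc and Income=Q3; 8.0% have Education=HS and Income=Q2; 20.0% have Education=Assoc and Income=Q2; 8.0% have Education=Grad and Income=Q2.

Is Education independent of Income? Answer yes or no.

yes

Every cell satisfies P(Education,Income) = P(Education)·P(Income). For instance P(Education=Bach) = 0.100, P(Income=Q2) = 0.400, and 0.100×0.400 = 0.040 matches the joint entry. So Education and Income are independent.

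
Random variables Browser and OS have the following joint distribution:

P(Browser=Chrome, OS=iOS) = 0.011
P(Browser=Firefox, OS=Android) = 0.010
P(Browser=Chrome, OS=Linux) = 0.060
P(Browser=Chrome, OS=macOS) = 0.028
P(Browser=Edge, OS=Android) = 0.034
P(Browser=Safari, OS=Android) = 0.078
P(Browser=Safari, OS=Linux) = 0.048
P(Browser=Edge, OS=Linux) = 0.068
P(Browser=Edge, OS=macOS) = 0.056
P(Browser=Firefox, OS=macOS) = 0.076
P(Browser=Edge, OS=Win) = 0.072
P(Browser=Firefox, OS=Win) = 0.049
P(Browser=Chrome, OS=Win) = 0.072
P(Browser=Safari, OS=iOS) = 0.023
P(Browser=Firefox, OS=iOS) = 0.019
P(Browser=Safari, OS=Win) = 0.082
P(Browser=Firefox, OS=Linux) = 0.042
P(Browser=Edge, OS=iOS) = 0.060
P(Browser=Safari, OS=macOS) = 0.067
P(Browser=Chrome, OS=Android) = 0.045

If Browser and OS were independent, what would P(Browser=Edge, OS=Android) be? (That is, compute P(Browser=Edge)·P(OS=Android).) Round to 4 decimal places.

0.0484

P(Browser=Edge) = 0.072 + 0.056 + 0.068 + 0.060 + 0.034 = 0.290.
P(OS=Android) = 0.045 + 0.010 + 0.078 + 0.034 = 0.167.
Product: 0.290 × 0.167 = 0.0484.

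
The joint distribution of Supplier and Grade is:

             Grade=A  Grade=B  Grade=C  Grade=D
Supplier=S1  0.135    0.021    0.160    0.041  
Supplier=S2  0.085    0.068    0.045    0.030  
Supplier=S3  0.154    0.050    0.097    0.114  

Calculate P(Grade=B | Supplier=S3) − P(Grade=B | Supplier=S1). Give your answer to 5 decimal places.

0.06166

P(Supplier=S3) = 0.154 + 0.050 + 0.097 + 0.114 = 0.415; P(Grade=B | Supplier=S3) = 0.050/0.415 = 0.120482.
P(Supplier=S1) = 0.135 + 0.021 + 0.160 + 0.041 = 0.357; P(Grade=B | Supplier=S1) = 0.021/0.357 = 0.058824.
Difference = 0.06166.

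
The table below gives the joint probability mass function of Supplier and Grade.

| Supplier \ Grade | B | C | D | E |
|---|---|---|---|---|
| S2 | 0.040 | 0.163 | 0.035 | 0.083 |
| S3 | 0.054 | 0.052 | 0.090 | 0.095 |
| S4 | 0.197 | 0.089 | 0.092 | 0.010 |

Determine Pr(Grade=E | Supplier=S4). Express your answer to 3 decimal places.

P(Supplier=S4) = 0.197 + 0.089 + 0.092 + 0.010 = 0.388.
P(Grade=E | Supplier=S4) = 0.010/0.388 = 0.026.

0.026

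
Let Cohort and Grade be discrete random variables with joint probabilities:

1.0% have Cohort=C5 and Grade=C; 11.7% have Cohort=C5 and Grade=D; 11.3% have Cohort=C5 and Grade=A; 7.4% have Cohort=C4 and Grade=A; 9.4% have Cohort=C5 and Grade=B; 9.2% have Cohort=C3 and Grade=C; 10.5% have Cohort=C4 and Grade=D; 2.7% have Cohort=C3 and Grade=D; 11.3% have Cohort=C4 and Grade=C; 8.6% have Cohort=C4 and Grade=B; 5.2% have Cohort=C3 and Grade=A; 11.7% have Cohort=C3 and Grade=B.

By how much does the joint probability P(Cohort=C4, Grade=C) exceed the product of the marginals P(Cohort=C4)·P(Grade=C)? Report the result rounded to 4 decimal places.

0.0317

P(Cohort=C4) = 0.074 + 0.086 + 0.113 + 0.105 = 0.378.
P(Grade=C) = 0.092 + 0.113 + 0.010 = 0.215.
P(Cohort=C4, Grade=C) − P(Cohort=C4)P(Grade=C) = 0.113 − 0.378×0.215 = 0.0317.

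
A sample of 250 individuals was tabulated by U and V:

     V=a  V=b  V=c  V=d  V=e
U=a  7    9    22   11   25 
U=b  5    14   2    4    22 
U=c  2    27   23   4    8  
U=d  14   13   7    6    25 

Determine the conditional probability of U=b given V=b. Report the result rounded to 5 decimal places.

0.22222

Total with V=b: 9 + 14 + 27 + 13 = 63.
P(U=b | V=b) = 14/63 = 0.22222.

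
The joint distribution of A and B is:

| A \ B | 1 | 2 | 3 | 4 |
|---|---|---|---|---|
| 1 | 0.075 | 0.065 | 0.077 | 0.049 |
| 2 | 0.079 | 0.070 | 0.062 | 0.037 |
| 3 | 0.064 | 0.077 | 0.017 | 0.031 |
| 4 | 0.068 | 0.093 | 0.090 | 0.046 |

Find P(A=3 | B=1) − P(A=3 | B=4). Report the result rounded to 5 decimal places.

0.03359

P(B=1) = 0.075 + 0.079 + 0.064 + 0.068 = 0.286; P(A=3 | B=1) = 0.064/0.286 = 0.223776.
P(B=4) = 0.049 + 0.037 + 0.031 + 0.046 = 0.163; P(A=3 | B=4) = 0.031/0.163 = 0.190184.
Difference = 0.03359.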